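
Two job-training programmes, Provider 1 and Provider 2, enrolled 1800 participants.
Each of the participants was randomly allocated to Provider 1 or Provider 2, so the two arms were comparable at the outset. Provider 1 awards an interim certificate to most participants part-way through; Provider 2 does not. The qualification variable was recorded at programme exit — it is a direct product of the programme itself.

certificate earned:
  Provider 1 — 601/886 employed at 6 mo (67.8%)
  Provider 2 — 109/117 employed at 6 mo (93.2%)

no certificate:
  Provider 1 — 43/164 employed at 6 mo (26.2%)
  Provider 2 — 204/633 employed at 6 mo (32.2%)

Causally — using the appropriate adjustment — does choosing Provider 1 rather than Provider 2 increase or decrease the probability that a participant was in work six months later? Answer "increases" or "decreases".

increases

Because the programme influences qualification attained during the programme, qualification attained during the programme is a post-treatment mediator, not a confounder. Stratifying on it would bias the estimate; the causal effect is the crude pooled difference.
Pooled: Provider 1 61.3% vs Provider 2 41.7%; Provider 1 is higher overall.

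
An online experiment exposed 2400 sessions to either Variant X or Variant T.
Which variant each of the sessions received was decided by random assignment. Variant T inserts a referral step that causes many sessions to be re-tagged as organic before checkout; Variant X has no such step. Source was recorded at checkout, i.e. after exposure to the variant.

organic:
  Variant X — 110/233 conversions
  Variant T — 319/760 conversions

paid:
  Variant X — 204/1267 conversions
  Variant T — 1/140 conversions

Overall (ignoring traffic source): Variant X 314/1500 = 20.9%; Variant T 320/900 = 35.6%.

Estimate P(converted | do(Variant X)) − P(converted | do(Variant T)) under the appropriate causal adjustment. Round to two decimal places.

The distribution of traffic source is itself part of what the variant does — it is an intermediate outcome. Holding it fixed would remove that part of the effect; the total effect is the pooled difference.
The causal difference is the pooled difference: 0.209 − 0.356 = -0.146.

-0.15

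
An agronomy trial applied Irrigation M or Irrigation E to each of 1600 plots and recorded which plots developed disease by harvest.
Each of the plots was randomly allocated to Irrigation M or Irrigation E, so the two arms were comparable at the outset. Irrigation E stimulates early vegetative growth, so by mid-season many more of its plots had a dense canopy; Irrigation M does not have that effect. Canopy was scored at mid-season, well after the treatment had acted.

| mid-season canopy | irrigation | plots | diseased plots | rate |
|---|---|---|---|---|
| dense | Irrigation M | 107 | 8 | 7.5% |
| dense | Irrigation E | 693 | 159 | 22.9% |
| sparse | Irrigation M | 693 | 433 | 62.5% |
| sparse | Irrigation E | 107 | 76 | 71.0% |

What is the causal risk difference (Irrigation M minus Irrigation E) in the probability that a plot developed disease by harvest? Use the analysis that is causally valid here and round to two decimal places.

+0.26

The stratified and pooled comparisons disagree (Irrigation M wins within each mid-season canopy; Irrigation E wins overall), so the answer turns on the causal role of mid-season canopy.
Mid-season canopy is downstream of the irrigation. One should not condition on a consequence of treatment, so the overall rates are the right comparison.
The causal difference is the pooled difference: 0.551 − 0.294 = +0.258.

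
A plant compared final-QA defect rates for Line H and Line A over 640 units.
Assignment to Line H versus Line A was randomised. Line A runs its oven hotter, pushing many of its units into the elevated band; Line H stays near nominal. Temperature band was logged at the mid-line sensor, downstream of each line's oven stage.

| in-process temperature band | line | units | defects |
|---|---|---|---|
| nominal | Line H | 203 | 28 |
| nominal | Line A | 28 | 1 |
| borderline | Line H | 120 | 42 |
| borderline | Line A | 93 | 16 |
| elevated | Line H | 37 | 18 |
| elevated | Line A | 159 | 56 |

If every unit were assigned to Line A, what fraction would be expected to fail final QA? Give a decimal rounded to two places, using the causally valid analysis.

The in-process temperature band-specific comparison favours Line A throughout, but the pooled figures favour Line H. The question is whether to condition on in-process temperature band.
Stratifying would compare lines among units the lines themselves sorted into in-process temperature band groups — a form of selection on an intermediate. The unconditioned pooled rates give the total causal effect.
So P(outcome | do(Line A)) is just the pooled rate for Line A: 73/280 = 0.261.

0.26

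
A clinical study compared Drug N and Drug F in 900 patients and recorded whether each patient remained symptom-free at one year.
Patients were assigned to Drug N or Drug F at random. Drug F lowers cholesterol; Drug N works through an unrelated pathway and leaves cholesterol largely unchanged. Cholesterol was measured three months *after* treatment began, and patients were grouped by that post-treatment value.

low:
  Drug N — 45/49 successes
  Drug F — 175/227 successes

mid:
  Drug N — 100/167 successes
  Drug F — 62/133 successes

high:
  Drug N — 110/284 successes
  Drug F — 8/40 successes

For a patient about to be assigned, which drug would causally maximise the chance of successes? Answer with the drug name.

Stratifying would compare drugs among patients the drugs themselves sorted into cholesterol groups — a form of selection on an intermediate. The unconditioned pooled rates give the total causal effect.
Pooled: Drug N 51.0% vs Drug F 61.3%; Drug F is higher overall.

Drug F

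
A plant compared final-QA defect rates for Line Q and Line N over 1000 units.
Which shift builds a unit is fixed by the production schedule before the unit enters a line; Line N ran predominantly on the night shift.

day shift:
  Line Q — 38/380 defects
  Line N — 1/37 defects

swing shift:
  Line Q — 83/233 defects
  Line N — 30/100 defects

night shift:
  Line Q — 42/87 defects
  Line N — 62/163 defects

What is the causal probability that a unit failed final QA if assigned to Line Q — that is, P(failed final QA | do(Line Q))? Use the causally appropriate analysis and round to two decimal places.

0.28

Shift is set before the line has any effect — it is not caused by the line — and it independently drives the outcome. That makes it a confounder, so the causal comparison is within shift levels.
Standardising Line Q to the population shift mix: 0.417·38/380 + 0.333·83/233 + 0.250·42/87 = 0.281.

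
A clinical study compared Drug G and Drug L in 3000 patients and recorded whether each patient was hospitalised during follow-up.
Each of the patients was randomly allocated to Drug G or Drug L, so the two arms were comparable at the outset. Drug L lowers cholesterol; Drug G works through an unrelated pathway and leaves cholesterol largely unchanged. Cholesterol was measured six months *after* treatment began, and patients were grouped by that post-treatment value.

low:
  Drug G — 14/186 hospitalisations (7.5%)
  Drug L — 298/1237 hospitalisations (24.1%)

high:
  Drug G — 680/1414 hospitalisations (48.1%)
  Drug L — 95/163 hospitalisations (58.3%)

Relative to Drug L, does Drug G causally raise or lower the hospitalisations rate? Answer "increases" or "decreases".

Cholesterol here is a post-treatment variable shaped by the drug; conditioning on it would introduce bias rather than remove it. The overall comparison is the causal one.
Pooled: Drug G 43.4% vs Drug L 28.1%; Drug L is lower overall.

increases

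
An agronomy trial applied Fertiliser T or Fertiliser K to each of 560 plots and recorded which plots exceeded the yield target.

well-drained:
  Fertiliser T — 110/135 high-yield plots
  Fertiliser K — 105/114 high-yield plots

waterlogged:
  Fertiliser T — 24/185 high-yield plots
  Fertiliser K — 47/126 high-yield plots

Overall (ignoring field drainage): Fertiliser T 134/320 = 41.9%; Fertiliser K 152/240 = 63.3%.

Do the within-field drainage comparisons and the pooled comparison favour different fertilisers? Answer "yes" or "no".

Within each field drainage level (well-drained 81.5% vs 92.1%; waterlogged 13.0% vs 37.3%), Fertiliser K has the higher rate every time. Pooled: 41.9% vs 63.3% — Fertiliser K has the higher rate overall. They agree.

no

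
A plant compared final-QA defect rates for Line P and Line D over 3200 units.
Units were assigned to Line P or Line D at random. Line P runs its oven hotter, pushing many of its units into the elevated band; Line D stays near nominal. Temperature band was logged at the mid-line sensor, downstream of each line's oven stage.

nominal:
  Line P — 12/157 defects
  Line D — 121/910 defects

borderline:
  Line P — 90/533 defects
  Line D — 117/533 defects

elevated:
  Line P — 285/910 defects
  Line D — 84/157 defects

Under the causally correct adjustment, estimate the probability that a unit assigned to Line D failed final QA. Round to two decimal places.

In-process temperature band lies on the pathway line → in-process temperature band → outcome, so adjusting for it blocks the indirect effect. For the total causal effect of line, use the unadjusted pooled rates.
So P(outcome | do(Line D)) is just the pooled rate for Line D: 322/1600 = 0.201.

0.20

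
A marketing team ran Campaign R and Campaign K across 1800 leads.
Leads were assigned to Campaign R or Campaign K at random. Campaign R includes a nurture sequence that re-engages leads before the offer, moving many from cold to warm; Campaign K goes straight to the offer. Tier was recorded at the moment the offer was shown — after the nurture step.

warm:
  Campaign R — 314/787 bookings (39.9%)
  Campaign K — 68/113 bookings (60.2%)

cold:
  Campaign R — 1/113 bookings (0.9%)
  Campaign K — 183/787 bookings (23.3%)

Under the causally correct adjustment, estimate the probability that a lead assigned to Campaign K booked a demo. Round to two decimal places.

0.28

Stratifying would compare campaigns among leads the campaigns themselves sorted into engagement tier groups — a form of selection on an intermediate. The unconditioned pooled rates give the total causal effect.
So P(outcome | do(Campaign K)) is just the pooled rate for Campaign K: 251/900 = 0.279.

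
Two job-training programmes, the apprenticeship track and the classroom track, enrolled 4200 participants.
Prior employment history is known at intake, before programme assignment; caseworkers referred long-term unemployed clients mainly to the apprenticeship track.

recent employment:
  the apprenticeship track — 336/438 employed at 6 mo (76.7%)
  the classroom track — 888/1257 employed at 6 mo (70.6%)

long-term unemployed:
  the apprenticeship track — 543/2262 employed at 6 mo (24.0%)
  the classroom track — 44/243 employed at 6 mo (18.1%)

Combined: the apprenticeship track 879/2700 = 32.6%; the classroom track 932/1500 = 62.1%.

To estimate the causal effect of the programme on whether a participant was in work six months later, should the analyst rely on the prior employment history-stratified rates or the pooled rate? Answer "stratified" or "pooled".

Since prior employment history is a pre-existing factor (not a product of the programme) and it affects the outcome on its own, it is a confounder. The stratified rates, not the pooled rate, identify the causal effect.
Within each level — recent employment: 76.7% vs 70.6%; long-term unemployed: 24.0% vs 18.1% — the apprenticeship track is higher every time.

stratified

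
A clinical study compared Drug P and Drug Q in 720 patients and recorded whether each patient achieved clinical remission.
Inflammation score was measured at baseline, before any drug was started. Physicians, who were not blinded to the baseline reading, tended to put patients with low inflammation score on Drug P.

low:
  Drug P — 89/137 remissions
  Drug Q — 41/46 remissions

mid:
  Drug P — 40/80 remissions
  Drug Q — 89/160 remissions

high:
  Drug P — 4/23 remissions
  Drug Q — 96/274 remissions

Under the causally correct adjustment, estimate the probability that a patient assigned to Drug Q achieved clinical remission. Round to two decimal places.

0.56

The imbalance in inflammation score arose from how patients were allocated, not from anything the drug did; and inflammation score independently affects the outcome. The pooled gap is confounded — condition on inflammation score.
Standardising Drug Q to the population inflammation score mix: 0.254·41/46 + 0.333·89/160 + 0.412·96/274 = 0.556.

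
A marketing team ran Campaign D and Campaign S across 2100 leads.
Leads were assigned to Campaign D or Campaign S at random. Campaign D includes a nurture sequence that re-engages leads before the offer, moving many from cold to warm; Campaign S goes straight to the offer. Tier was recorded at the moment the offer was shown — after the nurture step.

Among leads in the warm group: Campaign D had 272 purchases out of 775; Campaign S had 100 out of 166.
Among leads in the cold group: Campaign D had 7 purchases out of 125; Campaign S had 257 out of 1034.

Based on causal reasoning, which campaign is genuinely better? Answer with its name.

Campaign D

Within every engagement tier level Campaign S has the higher rate, yet pooled Campaign D does — Simpson's reversal.
Engagement tier is downstream of the campaign. One should not condition on a consequence of treatment, so the overall rates are the right comparison.
Pooled: Campaign D 31.0% vs Campaign S 29.8%; Campaign D is higher overall.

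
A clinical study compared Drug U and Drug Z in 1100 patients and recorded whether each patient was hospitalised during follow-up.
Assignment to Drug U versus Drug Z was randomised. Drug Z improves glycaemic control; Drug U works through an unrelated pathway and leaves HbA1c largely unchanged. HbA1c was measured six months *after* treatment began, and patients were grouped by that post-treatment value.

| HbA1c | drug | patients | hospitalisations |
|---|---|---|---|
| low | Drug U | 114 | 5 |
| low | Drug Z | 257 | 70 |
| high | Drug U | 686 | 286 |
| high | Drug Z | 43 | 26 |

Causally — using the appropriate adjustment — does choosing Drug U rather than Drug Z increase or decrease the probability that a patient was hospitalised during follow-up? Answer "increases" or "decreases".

The HbA1c-specific comparison favours Drug U throughout, but the pooled figures favour Drug Z. The question is whether to condition on HbA1c.
HbA1c is downstream of the drug. One should not condition on a consequence of treatment, so the overall rates are the right comparison.
Pooled: Drug U 36.4% vs Drug Z 32.0%; Drug Z is lower overall.

increases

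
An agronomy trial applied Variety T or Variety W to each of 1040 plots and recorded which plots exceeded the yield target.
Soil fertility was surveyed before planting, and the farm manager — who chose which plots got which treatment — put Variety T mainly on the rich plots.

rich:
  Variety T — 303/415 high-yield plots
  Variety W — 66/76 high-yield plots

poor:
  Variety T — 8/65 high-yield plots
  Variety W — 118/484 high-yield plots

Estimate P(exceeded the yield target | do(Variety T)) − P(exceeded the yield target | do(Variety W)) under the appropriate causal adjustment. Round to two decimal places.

Here soil fertility is a common cause — it drives both which variety a case falls under and the outcome. The crude comparison mixes populations; the stratum-specific rates are the causally relevant ones.
Adjusting over the population distribution of soil fertility: 0.472·(0.730−0.868) + 0.528·(0.123−0.244) = -0.129.

-0.13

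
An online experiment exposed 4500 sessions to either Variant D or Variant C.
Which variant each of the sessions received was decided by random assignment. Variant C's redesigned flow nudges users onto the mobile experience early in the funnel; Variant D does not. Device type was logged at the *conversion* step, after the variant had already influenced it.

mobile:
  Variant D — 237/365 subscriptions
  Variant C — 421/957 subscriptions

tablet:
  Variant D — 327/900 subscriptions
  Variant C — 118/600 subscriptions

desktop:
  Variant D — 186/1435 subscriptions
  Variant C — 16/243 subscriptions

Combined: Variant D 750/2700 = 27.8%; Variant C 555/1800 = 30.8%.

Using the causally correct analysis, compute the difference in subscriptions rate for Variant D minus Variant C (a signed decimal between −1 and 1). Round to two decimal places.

-0.03

The distribution of device type is itself part of what the variant does — it is an intermediate outcome. Holding it fixed would remove that part of the effect; the total effect is the pooled difference.
The causal difference is the pooled difference: 0.278 − 0.308 = -0.031.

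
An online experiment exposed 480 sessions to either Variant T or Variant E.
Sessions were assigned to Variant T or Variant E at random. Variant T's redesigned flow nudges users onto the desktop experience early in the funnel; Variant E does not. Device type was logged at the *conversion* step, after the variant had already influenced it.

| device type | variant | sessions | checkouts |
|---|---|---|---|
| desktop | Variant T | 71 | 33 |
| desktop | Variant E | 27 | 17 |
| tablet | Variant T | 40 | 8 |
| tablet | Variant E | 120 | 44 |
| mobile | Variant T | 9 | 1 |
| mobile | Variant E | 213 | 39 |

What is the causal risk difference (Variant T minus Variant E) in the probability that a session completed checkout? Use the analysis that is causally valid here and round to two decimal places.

Stratifying would compare variants among sessions the variants themselves sorted into device type groups — a form of selection on an intermediate. The unconditioned pooled rates give the total causal effect.
The causal difference is the pooled difference: 0.350 − 0.278 = +0.072.

+0.07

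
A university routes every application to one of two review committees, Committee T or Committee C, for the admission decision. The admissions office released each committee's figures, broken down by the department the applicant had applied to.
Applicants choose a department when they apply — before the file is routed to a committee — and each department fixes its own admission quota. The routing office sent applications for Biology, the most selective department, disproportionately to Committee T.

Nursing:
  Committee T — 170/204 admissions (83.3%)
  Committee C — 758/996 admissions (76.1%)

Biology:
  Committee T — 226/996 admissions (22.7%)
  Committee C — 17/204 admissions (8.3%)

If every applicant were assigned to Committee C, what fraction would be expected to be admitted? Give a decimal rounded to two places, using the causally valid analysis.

0.42

The stratified and pooled comparisons disagree (Committee T wins within each department; Committee C wins overall), so the answer turns on the causal role of department.
Department differs across review committees for reasons unrelated to any effect of the review committee itself, and it separately predicts the outcome — a classic confounder. We must compare within department levels.
Standardising Committee C to the population department mix: 0.500·758/996 + 0.500·17/204 = 0.422.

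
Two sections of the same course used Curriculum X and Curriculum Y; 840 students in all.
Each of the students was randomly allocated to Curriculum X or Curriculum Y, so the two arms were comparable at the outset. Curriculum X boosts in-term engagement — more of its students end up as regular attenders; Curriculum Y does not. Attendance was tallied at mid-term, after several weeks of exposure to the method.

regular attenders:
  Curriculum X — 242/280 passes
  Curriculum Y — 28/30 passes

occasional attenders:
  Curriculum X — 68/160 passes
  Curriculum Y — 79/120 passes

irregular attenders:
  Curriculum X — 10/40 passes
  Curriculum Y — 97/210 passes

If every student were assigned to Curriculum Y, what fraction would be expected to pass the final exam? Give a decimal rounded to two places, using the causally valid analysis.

The mid-term attendance-specific comparison favours Curriculum Y throughout, but the pooled figures favour Curriculum X. The question is whether to condition on mid-term attendance.
Mid-term attendance is recorded after the teaching method and is itself shifted by it — it sits on the causal path from teaching method to outcome. Conditioning on a mediator would strip out part of the effect we want; the pooled comparison gives the total causal effect.
So P(outcome | do(Curriculum Y)) is just the pooled rate for Curriculum Y: 204/360 = 0.567.

0.57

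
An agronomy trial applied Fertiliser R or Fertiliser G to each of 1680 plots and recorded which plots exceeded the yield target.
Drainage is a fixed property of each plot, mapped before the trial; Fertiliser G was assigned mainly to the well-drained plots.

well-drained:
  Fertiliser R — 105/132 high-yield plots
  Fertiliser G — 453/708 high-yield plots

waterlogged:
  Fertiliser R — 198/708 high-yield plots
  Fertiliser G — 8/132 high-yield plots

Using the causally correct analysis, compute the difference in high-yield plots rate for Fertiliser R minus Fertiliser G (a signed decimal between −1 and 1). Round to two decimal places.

The stratified and pooled comparisons disagree (Fertiliser R wins within each field drainage; Fertiliser G wins overall), so the answer turns on the causal role of field drainage.
Field drainage satisfies the back-door criterion: it is not a descendant of the fertiliser, and it blocks the spurious path from fertiliser to outcome. Adjusting for it (i.e., using the within-field drainage rates) gives the causal effect.
Adjusting over the population distribution of field drainage: 0.500·(0.795−0.640) + 0.500·(0.280−0.061) = +0.187.

+0.19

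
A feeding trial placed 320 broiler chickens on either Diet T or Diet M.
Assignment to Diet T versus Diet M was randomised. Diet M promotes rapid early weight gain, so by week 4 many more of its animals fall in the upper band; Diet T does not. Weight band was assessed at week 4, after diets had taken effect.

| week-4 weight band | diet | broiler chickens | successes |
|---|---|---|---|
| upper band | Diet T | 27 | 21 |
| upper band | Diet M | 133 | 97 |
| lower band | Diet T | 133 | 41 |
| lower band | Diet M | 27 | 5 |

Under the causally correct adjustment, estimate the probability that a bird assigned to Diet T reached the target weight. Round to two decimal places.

0.39

Week-4 weight band here is a post-treatment variable shaped by the diet; conditioning on it would introduce bias rather than remove it. The overall comparison is the causal one.
So P(outcome | do(Diet T)) is just the pooled rate for Diet T: 62/160 = 0.388.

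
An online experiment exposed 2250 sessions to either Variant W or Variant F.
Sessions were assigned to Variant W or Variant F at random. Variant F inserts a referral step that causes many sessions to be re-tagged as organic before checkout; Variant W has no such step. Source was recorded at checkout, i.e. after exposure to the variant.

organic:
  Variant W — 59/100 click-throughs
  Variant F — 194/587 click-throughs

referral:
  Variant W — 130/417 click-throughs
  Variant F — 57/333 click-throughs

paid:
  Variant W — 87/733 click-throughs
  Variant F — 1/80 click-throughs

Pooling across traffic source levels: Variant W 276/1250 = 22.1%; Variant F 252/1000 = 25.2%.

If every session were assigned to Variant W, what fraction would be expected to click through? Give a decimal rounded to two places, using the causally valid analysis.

0.22

The traffic source-specific comparison favours Variant W throughout, but the pooled figures favour Variant F. The question is whether to condition on traffic source.
Traffic source lies on the pathway variant → traffic source → outcome, so adjusting for it blocks the indirect effect. For the total causal effect of variant, use the unadjusted pooled rates.
So P(outcome | do(Variant W)) is just the pooled rate for Variant W: 276/1250 = 0.221.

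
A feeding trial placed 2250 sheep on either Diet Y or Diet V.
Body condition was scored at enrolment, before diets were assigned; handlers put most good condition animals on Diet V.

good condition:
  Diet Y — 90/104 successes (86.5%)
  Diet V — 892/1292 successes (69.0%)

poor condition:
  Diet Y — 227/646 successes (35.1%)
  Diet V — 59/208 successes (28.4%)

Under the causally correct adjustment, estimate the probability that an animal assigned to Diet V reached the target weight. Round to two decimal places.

Here starting body condition is a common cause — it drives both which diet a case falls under and the outcome. The crude comparison mixes populations; the stratum-specific rates are the causally relevant ones.
Standardising Diet V to the population starting body condition mix: 0.620·892/1292 + 0.380·59/208 = 0.536.

0.54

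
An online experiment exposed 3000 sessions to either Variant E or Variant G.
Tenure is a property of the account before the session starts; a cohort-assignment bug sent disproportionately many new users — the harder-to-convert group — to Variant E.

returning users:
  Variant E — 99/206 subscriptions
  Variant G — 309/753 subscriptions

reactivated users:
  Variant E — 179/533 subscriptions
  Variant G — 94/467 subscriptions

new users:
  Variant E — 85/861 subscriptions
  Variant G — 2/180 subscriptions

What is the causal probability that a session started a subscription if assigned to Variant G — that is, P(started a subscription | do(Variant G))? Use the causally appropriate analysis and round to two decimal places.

0.20

The imbalance in user tenure arose from how sessions were allocated, not from anything the variant did; and user tenure independently affects the outcome. The pooled gap is confounded — condition on user tenure.
Standardising Variant G to the population user tenure mix: 0.320·309/753 + 0.333·94/467 + 0.347·2/180 = 0.202.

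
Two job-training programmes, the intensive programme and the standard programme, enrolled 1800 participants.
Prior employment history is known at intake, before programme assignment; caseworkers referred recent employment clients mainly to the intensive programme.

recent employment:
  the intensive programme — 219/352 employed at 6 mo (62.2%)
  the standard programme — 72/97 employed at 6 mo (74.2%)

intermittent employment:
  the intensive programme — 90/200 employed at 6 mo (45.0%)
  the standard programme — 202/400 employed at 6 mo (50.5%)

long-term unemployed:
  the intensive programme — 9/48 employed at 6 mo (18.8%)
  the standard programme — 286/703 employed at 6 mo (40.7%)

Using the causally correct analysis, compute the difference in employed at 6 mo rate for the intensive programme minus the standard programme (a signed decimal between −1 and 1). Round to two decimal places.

-0.14

Nothing the programme does changes prior employment history; the imbalance is an allocation artefact. With prior employment history also predicting the outcome, the pooled figure is confounded, and the within-stratum comparison is the causal one.
Adjusting over the population distribution of prior employment history: 0.249·(0.622−0.742) + 0.333·(0.450−0.505) + 0.417·(0.188−0.407) = -0.140.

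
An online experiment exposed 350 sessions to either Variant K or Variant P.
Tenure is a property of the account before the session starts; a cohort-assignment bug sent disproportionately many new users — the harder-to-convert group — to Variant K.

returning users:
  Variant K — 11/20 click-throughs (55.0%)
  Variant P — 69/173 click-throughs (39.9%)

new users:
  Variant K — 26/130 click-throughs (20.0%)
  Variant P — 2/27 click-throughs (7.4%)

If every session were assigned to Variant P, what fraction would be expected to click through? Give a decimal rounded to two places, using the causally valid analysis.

The imbalance in user tenure arose from how sessions were allocated, not from anything the variant did; and user tenure independently affects the outcome. The pooled gap is confounded — condition on user tenure.
Standardising Variant P to the population user tenure mix: 0.551·69/173 + 0.449·2/27 = 0.253.

0.25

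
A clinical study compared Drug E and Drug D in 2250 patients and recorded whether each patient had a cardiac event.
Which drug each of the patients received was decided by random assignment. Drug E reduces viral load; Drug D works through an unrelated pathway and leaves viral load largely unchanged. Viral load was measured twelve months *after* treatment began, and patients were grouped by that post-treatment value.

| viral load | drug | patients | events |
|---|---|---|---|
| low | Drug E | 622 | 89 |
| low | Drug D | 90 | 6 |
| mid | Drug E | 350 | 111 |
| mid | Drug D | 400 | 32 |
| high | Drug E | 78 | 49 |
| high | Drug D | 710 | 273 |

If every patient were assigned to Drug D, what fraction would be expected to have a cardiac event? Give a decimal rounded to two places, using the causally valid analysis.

The viral load-specific comparison favours Drug D throughout, but the pooled figures favour Drug E. The question is whether to condition on viral load.
The distribution of viral load is itself part of what the drug does — it is an intermediate outcome. Holding it fixed would remove that part of the effect; the total effect is the pooled difference.
So P(outcome | do(Drug D)) is just the pooled rate for Drug D: 311/1200 = 0.259.

0.26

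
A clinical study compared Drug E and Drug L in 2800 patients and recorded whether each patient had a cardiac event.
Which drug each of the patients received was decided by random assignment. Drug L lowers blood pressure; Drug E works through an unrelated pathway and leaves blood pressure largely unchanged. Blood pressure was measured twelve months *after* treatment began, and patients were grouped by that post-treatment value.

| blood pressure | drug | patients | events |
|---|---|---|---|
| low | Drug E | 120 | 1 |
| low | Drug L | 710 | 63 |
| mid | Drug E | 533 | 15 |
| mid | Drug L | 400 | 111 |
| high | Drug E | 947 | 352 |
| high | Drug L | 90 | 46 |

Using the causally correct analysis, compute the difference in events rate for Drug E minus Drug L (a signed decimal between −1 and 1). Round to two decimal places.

+0.05

The distribution of blood pressure is itself part of what the drug does — it is an intermediate outcome. Holding it fixed would remove that part of the effect; the total effect is the pooled difference.
The causal difference is the pooled difference: 0.230 − 0.183 = +0.047.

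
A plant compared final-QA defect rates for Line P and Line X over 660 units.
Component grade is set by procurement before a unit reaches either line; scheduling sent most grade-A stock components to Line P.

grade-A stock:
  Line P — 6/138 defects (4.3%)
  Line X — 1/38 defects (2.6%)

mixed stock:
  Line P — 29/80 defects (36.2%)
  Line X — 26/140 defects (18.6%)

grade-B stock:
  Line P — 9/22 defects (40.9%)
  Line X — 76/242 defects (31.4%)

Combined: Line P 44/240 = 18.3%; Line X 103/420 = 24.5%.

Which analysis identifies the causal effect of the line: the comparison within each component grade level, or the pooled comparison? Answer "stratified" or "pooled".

stratified

Since component grade is a pre-existing factor (not a product of the line) and it affects the outcome on its own, it is a confounder. The stratified rates, not the pooled rate, identify the causal effect.
Within each level — grade-A stock: 4.3% vs 2.6%; mixed stock: 36.2% vs 18.6%; grade-B stock: 40.9% vs 31.4% — Line X is lower every time.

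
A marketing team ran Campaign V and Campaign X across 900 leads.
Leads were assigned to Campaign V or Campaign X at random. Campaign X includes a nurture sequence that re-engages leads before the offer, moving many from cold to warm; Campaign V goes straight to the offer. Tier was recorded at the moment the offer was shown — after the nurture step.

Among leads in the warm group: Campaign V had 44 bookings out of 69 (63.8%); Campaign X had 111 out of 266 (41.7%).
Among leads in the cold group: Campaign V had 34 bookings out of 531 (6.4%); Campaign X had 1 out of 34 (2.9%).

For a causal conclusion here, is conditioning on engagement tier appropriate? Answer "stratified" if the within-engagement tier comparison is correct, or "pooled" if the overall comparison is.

pooled

The stratified and pooled comparisons disagree (Campaign V wins within each engagement tier; Campaign X wins overall), so the answer turns on the causal role of engagement tier.
Engagement tier is downstream of the campaign. One should not condition on a consequence of treatment, so the overall rates are the right comparison.
Pooled: Campaign V 13.0% vs Campaign X 37.3%; Campaign X is higher overall.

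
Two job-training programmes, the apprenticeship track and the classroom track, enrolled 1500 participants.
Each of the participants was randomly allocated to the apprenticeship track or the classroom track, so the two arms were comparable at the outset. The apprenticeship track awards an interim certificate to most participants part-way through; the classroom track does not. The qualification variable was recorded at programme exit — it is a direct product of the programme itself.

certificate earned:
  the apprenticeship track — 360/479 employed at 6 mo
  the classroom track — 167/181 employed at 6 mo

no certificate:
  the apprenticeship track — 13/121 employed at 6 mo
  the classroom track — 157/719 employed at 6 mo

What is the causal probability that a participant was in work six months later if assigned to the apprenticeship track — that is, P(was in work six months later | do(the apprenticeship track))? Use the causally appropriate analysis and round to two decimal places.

0.62

The qualification attained during the programme-specific comparison favours the classroom track throughout, but the pooled figures favour the apprenticeship track. The question is whether to condition on qualification attained during the programme.
Qualification attained during the programme is downstream of the programme. One should not condition on a consequence of treatment, so the overall rates are the right comparison.
So P(outcome | do(the apprenticeship track)) is just the pooled rate for the apprenticeship track: 373/600 = 0.622.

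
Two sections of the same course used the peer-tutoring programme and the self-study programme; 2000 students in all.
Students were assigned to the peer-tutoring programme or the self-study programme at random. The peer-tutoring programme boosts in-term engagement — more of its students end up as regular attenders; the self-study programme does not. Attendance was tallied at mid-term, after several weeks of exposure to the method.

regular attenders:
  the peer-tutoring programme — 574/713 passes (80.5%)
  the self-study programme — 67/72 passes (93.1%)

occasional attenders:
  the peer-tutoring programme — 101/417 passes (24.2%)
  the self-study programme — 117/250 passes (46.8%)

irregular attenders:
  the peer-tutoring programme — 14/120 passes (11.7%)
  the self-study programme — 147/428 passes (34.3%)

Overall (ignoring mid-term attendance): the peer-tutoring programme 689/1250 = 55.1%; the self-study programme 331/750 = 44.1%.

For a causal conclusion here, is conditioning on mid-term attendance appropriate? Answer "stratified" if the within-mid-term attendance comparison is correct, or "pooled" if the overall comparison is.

Mid-term attendance here is a post-treatment variable shaped by the teaching method; conditioning on it would introduce bias rather than remove it. The overall comparison is the causal one.
Pooled: the peer-tutoring programme 55.1% vs the self-study programme 44.1%; the peer-tutoring programme is higher overall.

pooled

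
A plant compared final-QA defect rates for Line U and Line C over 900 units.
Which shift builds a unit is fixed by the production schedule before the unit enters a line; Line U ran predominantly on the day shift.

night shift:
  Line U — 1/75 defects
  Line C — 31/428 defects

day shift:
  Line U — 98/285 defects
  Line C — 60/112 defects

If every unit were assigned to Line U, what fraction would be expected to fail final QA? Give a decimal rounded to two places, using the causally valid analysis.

The stratified and pooled comparisons disagree (Line U wins within each shift; Line C wins overall), so the answer turns on the causal role of shift.
The imbalance in shift arose from how units were allocated, not from anything the line did; and shift independently affects the outcome. The pooled gap is confounded — condition on shift.
Standardising Line U to the population shift mix: 0.559·1/75 + 0.441·98/285 = 0.159.

0.16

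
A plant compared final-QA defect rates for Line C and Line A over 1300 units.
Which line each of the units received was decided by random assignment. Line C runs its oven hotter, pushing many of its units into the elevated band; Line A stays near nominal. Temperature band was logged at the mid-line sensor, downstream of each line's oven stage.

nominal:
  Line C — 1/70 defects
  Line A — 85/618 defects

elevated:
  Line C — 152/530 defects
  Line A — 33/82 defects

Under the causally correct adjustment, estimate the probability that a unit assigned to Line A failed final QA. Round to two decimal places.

In-process temperature band is recorded after the line and is itself shifted by it — it sits on the causal path from line to outcome. Conditioning on a mediator would strip out part of the effect we want; the pooled comparison gives the total causal effect.
So P(outcome | do(Line A)) is just the pooled rate for Line A: 118/700 = 0.169.

0.17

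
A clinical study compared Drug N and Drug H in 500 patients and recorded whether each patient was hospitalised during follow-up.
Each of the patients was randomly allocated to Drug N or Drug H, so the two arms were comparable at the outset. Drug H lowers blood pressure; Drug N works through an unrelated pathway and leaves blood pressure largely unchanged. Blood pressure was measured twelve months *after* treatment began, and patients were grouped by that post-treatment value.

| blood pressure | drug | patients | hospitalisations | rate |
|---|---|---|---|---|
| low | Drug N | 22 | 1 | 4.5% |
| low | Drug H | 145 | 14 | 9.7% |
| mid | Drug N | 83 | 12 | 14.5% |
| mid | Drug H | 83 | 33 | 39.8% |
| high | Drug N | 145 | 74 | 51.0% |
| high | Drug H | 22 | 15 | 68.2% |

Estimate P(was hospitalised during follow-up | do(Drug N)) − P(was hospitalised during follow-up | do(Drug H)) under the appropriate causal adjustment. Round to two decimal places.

Blood pressure lies on the pathway drug → blood pressure → outcome, so adjusting for it blocks the indirect effect. For the total causal effect of drug, use the unadjusted pooled rates.
The causal difference is the pooled difference: 0.348 − 0.248 = +0.100.

+0.10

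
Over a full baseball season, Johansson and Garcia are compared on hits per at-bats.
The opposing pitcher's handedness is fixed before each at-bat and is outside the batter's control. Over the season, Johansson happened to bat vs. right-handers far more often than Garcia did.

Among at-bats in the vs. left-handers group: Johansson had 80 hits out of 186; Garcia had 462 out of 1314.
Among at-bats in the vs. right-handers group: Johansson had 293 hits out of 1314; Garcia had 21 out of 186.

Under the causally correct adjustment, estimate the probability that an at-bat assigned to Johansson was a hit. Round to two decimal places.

0.33

The imbalance in pitcher handedness arose from how at-bats were allocated, not from anything the player did; and pitcher handedness independently affects the outcome. The pooled gap is confounded — condition on pitcher handedness.
Standardising Johansson to the population pitcher handedness mix: 0.500·80/186 + 0.500·293/1314 = 0.327.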